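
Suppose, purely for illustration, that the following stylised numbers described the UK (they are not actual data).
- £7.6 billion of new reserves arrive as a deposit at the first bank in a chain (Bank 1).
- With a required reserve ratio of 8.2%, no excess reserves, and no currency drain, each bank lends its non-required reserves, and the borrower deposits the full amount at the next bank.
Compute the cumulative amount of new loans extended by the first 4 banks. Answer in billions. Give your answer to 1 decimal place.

Bank i lends (1 − rr)^i of the original deposit: Bank 1 lends 7.6·0.9180 = 6.9768, Bank 2 lends 7.6·0.9180² ≈ 6.4047, and so on.
Summing a geometric series: total = 7.6·[0.9180·(1 − 0.9180^4) / (1 − 0.9180)] ≈ 24.6584 billion.

£24.7 billion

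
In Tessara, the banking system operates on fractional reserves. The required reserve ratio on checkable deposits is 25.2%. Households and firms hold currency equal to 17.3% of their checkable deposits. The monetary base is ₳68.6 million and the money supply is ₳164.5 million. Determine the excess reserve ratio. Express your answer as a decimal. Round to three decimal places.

Using m = M/MB = 164.5/68.6 ≈ 2.397959. Since m = (1 + c)/(c + rr + e), the denominator satisfies c + rr + e = (1 + c)/m = (1 + 0.173) / 2.397959 ≈ 0.489166.
With c = 0.173 and rr = 0.252, the excess reserve ratio is 0.489166 − 0.173 − 0.252 = 0.064166.

0.064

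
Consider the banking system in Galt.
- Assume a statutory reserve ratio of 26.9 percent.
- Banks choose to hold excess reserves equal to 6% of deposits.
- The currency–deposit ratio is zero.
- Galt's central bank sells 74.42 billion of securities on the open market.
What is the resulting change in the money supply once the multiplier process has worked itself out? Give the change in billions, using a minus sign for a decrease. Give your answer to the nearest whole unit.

The money multiplier is m = 1 / (rr + e) = 1 / (0.269 + 0.06) ≈ 3.0395.
The sale removes 74.42 billion of base, so ΔM = m × ΔMB = 3.0395 × (−74.42) ≈ -226.1996 billion.

-226 billion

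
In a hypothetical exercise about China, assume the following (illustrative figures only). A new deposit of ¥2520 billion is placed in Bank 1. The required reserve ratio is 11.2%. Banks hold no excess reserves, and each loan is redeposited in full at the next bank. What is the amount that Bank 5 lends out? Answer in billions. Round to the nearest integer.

Each bank lends a fraction (1 − rr) = 0.8880 of the deposit it receives, so Bank 5 receives 2520·0.8880^4 and lends 2520·0.8880^5 ≈ 1391.4428 billion.

¥1391 billion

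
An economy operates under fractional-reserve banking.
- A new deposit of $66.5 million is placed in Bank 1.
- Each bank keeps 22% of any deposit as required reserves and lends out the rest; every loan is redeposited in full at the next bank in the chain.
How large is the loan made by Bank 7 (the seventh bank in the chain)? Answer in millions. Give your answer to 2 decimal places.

$11.68 million

Each bank lends a fraction (1 − rr) = 0.7800 of the deposit it receives, so Bank 7 receives 66.5·0.7800^6 and lends 66.5·0.7800^7 ≈ 11.6811 million.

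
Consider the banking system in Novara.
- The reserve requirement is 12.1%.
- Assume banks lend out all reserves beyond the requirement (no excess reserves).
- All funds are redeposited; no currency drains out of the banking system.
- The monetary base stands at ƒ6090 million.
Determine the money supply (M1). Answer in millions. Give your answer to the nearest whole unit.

ƒ50331 million

With no currency drain or excess reserves, the money multiplier is m = 1/rr = 1/0.121 ≈ 8.26446.
Money supply M = m × MB = 8.26446 × 6090 = 50330.5614 million.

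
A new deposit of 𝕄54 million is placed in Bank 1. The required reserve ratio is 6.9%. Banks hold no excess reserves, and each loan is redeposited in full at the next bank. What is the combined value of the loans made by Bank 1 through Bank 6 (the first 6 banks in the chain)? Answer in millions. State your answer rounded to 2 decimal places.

𝕄254.16 million

Bank i lends (1 − rr)^i of the original deposit: Bank 1 lends 54·0.9310 = 50.2740, Bank 2 lends 54·0.9310² ≈ 46.8051, and so on.
Summing a geometric series: total = 54·[0.9310·(1 − 0.9310^6) / (1 − 0.9310)] ≈ 254.1565 million.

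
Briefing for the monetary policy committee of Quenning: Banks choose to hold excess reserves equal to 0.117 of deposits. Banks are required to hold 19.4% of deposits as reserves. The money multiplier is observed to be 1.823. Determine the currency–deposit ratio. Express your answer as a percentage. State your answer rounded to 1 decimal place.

Using m = 1.823. From m = (1 + c)/(c + rr + e), rearranging gives 1 + c = m·(c + rr + e), so c·(1 − m) = m·(rr + e) − 1.
Hence c = [m·(rr + e) − 1]/(1 − m) = [1.823 × (0.194 + 0.117) − 1] / (1 − 1.823) ≈ 0.526181.

52.6%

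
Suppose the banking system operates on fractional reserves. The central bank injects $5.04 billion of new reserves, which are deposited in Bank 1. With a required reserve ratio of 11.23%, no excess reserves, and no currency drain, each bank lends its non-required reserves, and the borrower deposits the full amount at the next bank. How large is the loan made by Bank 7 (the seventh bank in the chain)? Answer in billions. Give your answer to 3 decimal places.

Each bank lends a fraction (1 − rr) = 0.8877 of the deposit it receives, so Bank 7 receives 5.04·0.8877^6 and lends 5.04·0.8877^7 ≈ 2.1892 billion.

$2.189 billion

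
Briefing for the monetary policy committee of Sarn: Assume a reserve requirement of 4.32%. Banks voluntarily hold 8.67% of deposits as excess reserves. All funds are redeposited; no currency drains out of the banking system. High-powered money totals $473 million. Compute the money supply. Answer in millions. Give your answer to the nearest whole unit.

The money multiplier is m = 1 / (rr + e) = 1 / (0.0432 + 0.0867) ≈ 7.6982.
So M = m × MB = 7.6982 × 473 = 3641.2486 million.

$3641 million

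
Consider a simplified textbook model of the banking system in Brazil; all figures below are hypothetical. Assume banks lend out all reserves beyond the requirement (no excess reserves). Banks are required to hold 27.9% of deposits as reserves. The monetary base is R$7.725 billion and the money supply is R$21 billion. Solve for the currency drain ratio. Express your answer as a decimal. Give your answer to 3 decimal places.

Using m = M/MB = 21/7.725 ≈ 2.718447. From m = (1 + c)/(c + rr + e), rearranging gives 1 + c = m·(c + rr + e), so c·(1 − m) = m·(rr + e) − 1.
Hence c = [m·(rr + e) − 1]/(1 − m) = [2.718447 × (0.279 + 0) − 1] / (1 − 2.718447) ≈ 0.140565.

0.141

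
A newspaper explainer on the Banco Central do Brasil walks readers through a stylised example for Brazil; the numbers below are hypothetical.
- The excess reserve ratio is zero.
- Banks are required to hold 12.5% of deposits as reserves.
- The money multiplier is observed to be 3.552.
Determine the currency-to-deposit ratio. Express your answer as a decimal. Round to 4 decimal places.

Using m = 3.552. From m = (1 + c)/(c + rr + e), rearranging gives 1 + c = m·(c + rr + e), so c·(1 − m) = m·(rr + e) − 1.
Hence c = [m·(rr + e) − 1]/(1 − m) = [3.552 × (0.125 + 0) − 1] / (1 − 3.552) ≈ 0.217868.

0.2179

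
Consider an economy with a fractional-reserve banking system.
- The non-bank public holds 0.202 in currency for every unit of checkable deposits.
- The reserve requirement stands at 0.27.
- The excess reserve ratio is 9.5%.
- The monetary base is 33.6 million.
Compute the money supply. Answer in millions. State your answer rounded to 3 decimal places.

71.230 million

The money multiplier is m = (1 + c) / (rr + e + c) = (1 + 0.202) / (0.27 + 0.095 + 0.202) ≈ 2.119929.
So M = m × MB = 2.119929 × 33.6 ≈ 71.2296 million.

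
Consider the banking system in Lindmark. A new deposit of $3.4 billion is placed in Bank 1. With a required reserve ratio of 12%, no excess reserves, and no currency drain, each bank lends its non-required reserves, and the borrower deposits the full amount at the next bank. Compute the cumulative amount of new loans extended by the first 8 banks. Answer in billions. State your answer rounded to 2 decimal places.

Bank i lends (1 − rr)^i of the original deposit: Bank 1 lends 3.4·0.8800 = 2.9920, Bank 2 lends 3.4·0.8800² ≈ 2.6330, and so on.
Summing a geometric series: total = 3.4·[0.8800·(1 − 0.8800^8) / (1 − 0.8800)] ≈ 15.9664 billion.

$15.97 billion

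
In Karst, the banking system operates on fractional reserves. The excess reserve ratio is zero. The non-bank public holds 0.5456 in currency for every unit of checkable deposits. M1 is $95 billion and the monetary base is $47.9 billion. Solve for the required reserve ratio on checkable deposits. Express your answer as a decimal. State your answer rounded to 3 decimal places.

0.234

Using m = M/MB = 95/47.9 ≈ 1.983299. Since m = (1 + c)/(c + rr + e), the denominator satisfies c + rr + e = (1 + c)/m = (1 + 0.5456) / 1.983299 ≈ 0.779308.
With c = 0.5456 and e = 0, the required reserve ratio on checkable deposits is 0.779308 − 0.5456 − 0 = 0.233708.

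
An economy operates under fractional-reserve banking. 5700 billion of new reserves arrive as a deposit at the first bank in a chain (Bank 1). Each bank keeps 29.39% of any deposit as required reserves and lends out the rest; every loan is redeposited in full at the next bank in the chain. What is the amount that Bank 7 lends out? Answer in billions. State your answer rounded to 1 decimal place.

498.8 billion

Each bank lends a fraction (1 − rr) = 0.7061 of the deposit it receives, so Bank 7 receives 5700·0.7061^6 and lends 5700·0.7061^7 ≈ 498.8137 billion.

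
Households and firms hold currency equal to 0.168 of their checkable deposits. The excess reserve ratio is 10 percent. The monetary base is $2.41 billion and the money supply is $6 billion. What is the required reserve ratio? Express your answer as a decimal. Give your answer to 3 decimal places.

Using m = M/MB = 6/2.41 ≈ 2.489627. Since m = (1 + c)/(c + rr + e), the denominator satisfies c + rr + e = (1 + c)/m = (1 + 0.168) / 2.489627 ≈ 0.469147.
With c = 0.168 and e = 0.1, the required reserve ratio is 0.469147 − 0.168 − 0.1 = 0.201147.

0.201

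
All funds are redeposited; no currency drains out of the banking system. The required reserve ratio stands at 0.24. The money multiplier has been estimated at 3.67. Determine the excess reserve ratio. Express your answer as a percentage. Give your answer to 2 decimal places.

3.25%

Using m = 3.67. Since m = (1 + c)/(c + rr + e), the denominator satisfies c + rr + e = (1 + c)/m = (1 + 0) / 3.67 ≈ 0.272480.
With c = 0 and rr = 0.24, the excess reserve ratio is 0.272480 − 0 − 0.24 = 0.03248.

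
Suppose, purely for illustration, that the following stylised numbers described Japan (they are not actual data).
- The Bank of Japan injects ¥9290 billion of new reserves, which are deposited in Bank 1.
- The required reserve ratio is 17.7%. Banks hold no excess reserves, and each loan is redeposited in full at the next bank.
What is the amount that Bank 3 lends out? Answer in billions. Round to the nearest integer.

¥5179 billion

Each bank lends a fraction (1 − rr) = 0.8230 of the deposit it receives, so Bank 3 receives 9290·0.8230^2 and lends 9290·0.8230^3 ≈ 5178.6340 billion.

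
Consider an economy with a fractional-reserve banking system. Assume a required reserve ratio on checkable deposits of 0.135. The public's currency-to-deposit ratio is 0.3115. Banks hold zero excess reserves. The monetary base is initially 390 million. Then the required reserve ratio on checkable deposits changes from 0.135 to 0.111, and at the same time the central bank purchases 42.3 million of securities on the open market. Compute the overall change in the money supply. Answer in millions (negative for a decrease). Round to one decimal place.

196.4 million

Before: m₁ = (1 + 0.3115) / (0.135 + 0.3115) ≈ 2.93729, MB₁ = 390, so M₁ = 2.93729 × 390 = 1145.5431 million.
After: m₂ = (1 + 0.3115) / (0.111 + 0.3115) ≈ 3.10414, MB₂ = 390 + 42.3 = 432.3, so M₂ = 3.10414 × 432.3 ≈ 1341.9197 million.
ΔM = M₂ − M₁ = 1341.9197 − 1145.5431 = 196.3766 million.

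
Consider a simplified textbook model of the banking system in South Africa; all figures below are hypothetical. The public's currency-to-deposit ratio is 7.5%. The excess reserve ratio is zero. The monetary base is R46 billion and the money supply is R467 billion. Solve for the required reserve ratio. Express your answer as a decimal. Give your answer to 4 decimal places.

Using m = M/MB = 467/46 ≈ 10.152174. Since m = (1 + c)/(c + rr + e), the denominator satisfies c + rr + e = (1 + c)/m = (1 + 0.075) / 10.152174 ≈ 0.105889.
With c = 0.075 and e = 0, the required reserve ratio is 0.105889 − 0.075 − 0 = 0.030889.

0.0309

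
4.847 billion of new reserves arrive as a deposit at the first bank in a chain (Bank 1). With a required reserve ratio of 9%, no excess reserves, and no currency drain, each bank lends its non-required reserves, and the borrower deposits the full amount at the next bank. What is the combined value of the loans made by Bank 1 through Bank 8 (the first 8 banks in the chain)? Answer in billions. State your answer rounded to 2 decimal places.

25.96 billion

Bank i lends (1 − rr)^i of the original deposit: Bank 1 lends 4.847·0.9100 ≈ 4.4108, Bank 2 lends 4.847·0.9100² ≈ 4.0138, and so on.
Summing a geometric series: total = 4.847·[0.9100·(1 − 0.9100^8) / (1 − 0.9100)] ≈ 25.9622 billion.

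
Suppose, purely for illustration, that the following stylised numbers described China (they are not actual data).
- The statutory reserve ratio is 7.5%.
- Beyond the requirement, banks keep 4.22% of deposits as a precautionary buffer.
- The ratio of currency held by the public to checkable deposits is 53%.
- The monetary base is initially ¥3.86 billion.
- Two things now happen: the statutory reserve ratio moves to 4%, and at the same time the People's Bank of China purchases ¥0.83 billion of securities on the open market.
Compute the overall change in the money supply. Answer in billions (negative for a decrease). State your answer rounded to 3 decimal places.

Before: m₁ = (1 + 0.53) / (0.075 + 0.0422 + 0.53) ≈ 2.36403, MB₁ = 3.86, so M₁ = 2.36403 × 3.86 ≈ 9.1252 billion.
After: m₂ = (1 + 0.53) / (0.04 + 0.0422 + 0.53) ≈ 2.49918, MB₂ = 3.86 + 0.83 = 4.69, so M₂ = 2.49918 × 4.69 ≈ 11.7212 billion.
ΔM = M₂ − M₁ = 11.7212 − 9.1252 = 2.596 billion.

¥2.596 billion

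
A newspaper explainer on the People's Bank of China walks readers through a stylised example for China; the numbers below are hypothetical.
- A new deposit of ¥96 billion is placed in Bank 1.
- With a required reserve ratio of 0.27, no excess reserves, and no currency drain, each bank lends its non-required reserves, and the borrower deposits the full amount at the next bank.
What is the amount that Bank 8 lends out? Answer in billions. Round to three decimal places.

¥7.742 billion

Each bank lends a fraction (1 − rr) = 0.7300 of the deposit it receives, so Bank 8 receives 96·0.7300^7 and lends 96·0.7300^8 ≈ 7.7420 billion.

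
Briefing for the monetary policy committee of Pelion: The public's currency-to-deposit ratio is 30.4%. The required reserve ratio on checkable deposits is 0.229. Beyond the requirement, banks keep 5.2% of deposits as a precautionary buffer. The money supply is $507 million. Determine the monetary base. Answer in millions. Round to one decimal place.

The money multiplier is m = (1 + c) / (rr + e + c) = (1 + 0.304) / (0.229 + 0.052 + 0.304) ≈ 2.22906.
MB = M / m = 507 / 2.22906 ≈ 227.4501 million.

$227.5 million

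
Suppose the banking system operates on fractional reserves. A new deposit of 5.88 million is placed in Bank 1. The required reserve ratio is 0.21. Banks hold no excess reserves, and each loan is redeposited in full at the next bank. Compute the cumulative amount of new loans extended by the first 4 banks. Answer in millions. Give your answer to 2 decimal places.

Bank i lends (1 − rr)^i of the original deposit: Bank 1 lends 5.88·0.7900 = 4.6452, Bank 2 lends 5.88·0.7900² ≈ 3.6697, and so on.
Summing a geometric series: total = 5.88·[0.7900·(1 − 0.7900^4) / (1 − 0.7900)] ≈ 13.5042 million.

13.50 million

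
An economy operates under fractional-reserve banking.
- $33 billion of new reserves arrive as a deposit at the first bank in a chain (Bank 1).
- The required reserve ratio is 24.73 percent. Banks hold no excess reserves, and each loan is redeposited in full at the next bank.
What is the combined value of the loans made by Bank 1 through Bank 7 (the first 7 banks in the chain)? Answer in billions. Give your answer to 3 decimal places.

$86.692 billion

Bank i lends (1 − rr)^i of the original deposit: Bank 1 lends 33·0.7527 = 24.8391, Bank 2 lends 33·0.7527² ≈ 18.6964, and so on.
Summing a geometric series: total = 33·[0.7527·(1 − 0.7527^7) / (1 − 0.7527)] ≈ 86.6924 billion.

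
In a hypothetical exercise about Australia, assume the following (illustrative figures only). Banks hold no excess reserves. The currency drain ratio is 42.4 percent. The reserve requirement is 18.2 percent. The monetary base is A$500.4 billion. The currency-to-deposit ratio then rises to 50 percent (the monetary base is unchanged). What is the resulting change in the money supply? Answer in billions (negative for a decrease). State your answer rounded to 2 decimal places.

Initially m₁ = (1 + 0.424) / (0.182 + 0.424) ≈ 2.349835, so M₁ = 2.349835 × 500.4 ≈ 1175.8574 billion.
After the change m₂ = (1 + 0.5) / (0.182 + 0.5) ≈ 2.199413, so M₂ = 2.199413 × 500.4 ≈ 1100.5863 billion.
ΔM = M₂ − M₁ = 1100.5863 − 1175.8574 = -75.2711 billion.

-75.27 billion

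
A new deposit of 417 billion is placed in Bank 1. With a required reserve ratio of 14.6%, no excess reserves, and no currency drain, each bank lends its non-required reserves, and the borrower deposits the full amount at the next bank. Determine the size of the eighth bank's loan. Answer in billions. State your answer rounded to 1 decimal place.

Each bank lends a fraction (1 − rr) = 0.8540 of the deposit it receives, so Bank 8 receives 417·0.8540^7 and lends 417·0.8540^8 ≈ 117.9775 billion.

118.0 billion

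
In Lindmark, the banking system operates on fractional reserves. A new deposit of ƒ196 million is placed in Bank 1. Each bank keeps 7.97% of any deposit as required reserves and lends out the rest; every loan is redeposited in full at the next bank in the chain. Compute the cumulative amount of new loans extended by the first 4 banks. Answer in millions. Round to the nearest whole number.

Bank i lends (1 − rr)^i of the original deposit: Bank 1 lends 196·0.9203 = 180.3788, Bank 2 lends 196·0.9203² ≈ 166.0026, and so on.
Summing a geometric series: total = 196·[0.9203·(1 − 0.9203^4) / (1 − 0.9203)] ≈ 639.7499 million.

ƒ640 million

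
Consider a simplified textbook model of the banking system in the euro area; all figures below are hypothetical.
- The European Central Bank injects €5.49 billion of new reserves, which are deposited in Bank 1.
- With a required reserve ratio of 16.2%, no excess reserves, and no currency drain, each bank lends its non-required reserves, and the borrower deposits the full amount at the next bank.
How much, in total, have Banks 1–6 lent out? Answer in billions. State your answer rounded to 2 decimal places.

Bank i lends (1 − rr)^i of the original deposit: Bank 1 lends 5.49·0.8380 ≈ 4.6006, Bank 2 lends 5.49·0.8380² ≈ 3.8553, and so on.
Summing a geometric series: total = 5.49·[0.8380·(1 − 0.8380^6) / (1 − 0.8380)] ≈ 18.5641 billion.

€18.56 billion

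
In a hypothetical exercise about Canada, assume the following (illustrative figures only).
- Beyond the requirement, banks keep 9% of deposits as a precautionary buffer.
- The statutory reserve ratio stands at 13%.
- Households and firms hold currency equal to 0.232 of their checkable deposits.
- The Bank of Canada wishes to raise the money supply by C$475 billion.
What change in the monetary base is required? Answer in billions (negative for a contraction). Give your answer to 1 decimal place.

The money multiplier is m = (1 + c) / (rr + e + c) = (1 + 0.232) / (0.13 + 0.09 + 0.232) ≈ 2.72566.
ΔMB = ΔM / m = (+475) / 2.72566 ≈ 174.2697 billion.

C$174.3 billion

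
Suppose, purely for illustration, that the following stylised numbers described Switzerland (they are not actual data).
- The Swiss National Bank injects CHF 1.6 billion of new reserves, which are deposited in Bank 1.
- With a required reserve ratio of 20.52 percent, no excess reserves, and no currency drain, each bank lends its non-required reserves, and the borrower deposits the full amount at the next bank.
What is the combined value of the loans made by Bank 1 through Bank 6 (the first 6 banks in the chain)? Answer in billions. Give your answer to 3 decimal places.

Bank i lends (1 − rr)^i of the original deposit: Bank 1 lends 1.6·0.7948 ≈ 1.2717, Bank 2 lends 1.6·0.7948² ≈ 1.0107, and so on.
Summing a geometric series: total = 1.6·[0.7948·(1 − 0.7948^6) / (1 − 0.7948)] ≈ 4.6350 billion.

CHF 4.635 billion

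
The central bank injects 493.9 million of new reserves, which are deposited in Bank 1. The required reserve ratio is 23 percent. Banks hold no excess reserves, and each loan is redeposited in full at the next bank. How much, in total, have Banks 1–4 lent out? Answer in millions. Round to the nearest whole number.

1072 million

Bank i lends (1 − rr)^i of the original deposit: Bank 1 lends 493.9·0.7700 = 380.3030, Bank 2 lends 493.9·0.7700² ≈ 292.8333, and so on.
Summing a geometric series: total = 493.9·[0.7700·(1 − 0.7700^4) / (1 − 0.7700)] ≈ 1072.2388 million.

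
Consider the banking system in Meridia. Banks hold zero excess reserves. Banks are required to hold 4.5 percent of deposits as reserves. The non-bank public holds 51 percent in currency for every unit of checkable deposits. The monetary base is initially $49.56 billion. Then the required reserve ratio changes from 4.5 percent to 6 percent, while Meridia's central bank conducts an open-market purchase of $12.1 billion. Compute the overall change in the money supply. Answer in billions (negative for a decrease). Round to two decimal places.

$28.51 billion

Before: m₁ = (1 + 0.51) / (0.045 + 0.51) ≈ 2.72072, MB₁ = 49.56, so M₁ = 2.72072 × 49.56 ≈ 134.8389 billion.
After: m₂ = (1 + 0.51) / (0.06 + 0.51) ≈ 2.64912, MB₂ = 49.56 + 12.1 = 61.66, so M₂ = 2.64912 × 61.66 ≈ 163.3447 billion.
ΔM = M₂ − M₁ = 163.3447 − 134.8389 = 28.5058 billion.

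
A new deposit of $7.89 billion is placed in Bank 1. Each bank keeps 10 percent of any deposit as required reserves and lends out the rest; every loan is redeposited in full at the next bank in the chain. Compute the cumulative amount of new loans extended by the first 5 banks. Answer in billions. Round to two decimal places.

Bank i lends (1 − rr)^i of the original deposit: Bank 1 lends 7.89·0.9000 = 7.1010, Bank 2 lends 7.89·0.9000² = 6.3909, and so on.
Summing a geometric series: total = 7.89·[0.9000·(1 − 0.9000^5) / (1 − 0.9000)] ≈ 29.0793 billion.

$29.08 billion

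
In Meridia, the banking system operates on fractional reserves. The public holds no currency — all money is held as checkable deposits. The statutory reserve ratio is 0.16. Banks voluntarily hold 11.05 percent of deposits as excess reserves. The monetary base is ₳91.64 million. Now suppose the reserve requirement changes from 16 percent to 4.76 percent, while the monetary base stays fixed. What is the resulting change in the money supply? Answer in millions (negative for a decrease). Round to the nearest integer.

Initially m₁ = 1 / (0.16 + 0.1105) ≈ 3.6969, so M₁ = 3.6969 × 91.64 ≈ 338.7839 million.
After the change m₂ = 1 / (0.0476 + 0.1105) ≈ 6.3251, so M₂ = 6.3251 × 91.64 ≈ 579.6322 million.
ΔM = M₂ − M₁ = 579.6322 − 338.7839 = 240.8483 million.

₳241 million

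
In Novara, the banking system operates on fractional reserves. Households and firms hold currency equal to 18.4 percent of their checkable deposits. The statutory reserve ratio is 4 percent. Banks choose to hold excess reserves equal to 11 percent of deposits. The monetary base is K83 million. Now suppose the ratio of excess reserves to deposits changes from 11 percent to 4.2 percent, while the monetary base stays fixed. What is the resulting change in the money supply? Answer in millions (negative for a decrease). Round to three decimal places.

K75.216 million

Initially m₁ = (1 + 0.184) / (0.04 + 0.11 + 0.184) ≈ 3.544910, so M₁ = 3.544910 × 83 ≈ 294.2275 million.
After the change m₂ = (1 + 0.184) / (0.04 + 0.042 + 0.184) ≈ 4.451128, so M₂ = 4.451128 × 83 ≈ 369.4436 million.
ΔM = M₂ − M₁ = 369.4436 − 294.2275 = 75.2161 million.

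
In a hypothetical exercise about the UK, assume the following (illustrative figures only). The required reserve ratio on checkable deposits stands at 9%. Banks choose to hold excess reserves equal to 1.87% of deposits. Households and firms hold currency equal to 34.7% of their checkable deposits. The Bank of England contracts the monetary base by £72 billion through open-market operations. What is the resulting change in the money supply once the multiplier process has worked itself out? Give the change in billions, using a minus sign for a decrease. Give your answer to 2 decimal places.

-212.82 billion

The money multiplier is m = (1 + c) / (rr + e + c) = (1 + 0.347) / (0.09 + 0.0187 + 0.347) ≈ 2.95589.
The sale removes 72 billion of base, so ΔM = m × ΔMB = 2.95589 × (−72) ≈ -212.8241 billion.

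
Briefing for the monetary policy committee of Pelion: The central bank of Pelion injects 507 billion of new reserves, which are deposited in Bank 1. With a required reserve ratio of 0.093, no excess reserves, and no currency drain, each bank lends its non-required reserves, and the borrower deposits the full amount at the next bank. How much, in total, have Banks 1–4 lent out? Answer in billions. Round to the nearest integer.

Bank i lends (1 − rr)^i of the original deposit: Bank 1 lends 507·0.9070 = 459.8490, Bank 2 lends 507·0.9070² ≈ 417.0830, and so on.
Summing a geometric series: total = 507·[0.9070·(1 − 0.9070^4) / (1 − 0.9070)] ≈ 1598.3393 billion.

1598 billion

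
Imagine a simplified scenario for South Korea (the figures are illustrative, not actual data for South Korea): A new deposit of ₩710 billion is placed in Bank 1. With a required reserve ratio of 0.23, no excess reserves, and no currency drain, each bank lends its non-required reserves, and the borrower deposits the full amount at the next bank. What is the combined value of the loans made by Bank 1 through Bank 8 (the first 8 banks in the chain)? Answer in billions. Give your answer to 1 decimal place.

₩2083.2 billion

Bank i lends (1 − rr)^i of the original deposit: Bank 1 lends 710·0.7700 = 546.7000, Bank 2 lends 710·0.7700² = 420.9590, and so on.
Summing a geometric series: total = 710·[0.7700·(1 − 0.7700^8) / (1 − 0.7700)] ≈ 2083.2274 billion.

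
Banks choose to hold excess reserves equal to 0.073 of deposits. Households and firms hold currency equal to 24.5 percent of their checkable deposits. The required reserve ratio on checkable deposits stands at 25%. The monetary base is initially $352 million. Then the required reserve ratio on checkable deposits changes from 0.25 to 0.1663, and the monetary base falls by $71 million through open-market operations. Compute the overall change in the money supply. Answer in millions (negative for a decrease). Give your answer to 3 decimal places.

-49.177 million

Before: m₁ = (1 + 0.245) / (0.25 + 0.073 + 0.245) ≈ 2.1919014, MB₁ = 352, so M₁ = 2.1919014 × 352 ≈ 771.5493 million.
After: m₂ = (1 + 0.245) / (0.1663 + 0.073 + 0.245) ≈ 2.5707206, MB₂ = 352 − 71 = 281, so M₂ = 2.5707206 × 281 ≈ 722.3725 million.
ΔM = M₂ − M₁ = 722.3725 − 771.5493 = -49.1768 million.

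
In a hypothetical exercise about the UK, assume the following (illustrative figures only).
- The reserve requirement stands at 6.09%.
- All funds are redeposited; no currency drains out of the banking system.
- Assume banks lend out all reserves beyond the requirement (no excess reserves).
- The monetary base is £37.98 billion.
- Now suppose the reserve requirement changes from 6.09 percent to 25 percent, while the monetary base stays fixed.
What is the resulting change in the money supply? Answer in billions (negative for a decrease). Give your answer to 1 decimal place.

Initially m₁ = 1 / (0.0609) ≈ 16.4204, so M₁ = 16.4204 × 37.98 ≈ 623.6468 billion.
After the change m₂ = 1 / (0.25) = 4, so M₂ = 4 × 37.98 = 151.92 billion.
ΔM = M₂ − M₁ = 151.92 − 623.6468 = -471.7268 billion.

-471.7 billion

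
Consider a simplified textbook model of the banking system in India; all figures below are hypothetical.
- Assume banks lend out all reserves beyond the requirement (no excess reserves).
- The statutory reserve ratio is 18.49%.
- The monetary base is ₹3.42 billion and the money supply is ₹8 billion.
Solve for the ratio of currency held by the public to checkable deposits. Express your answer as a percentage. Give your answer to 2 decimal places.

Using m = M/MB = 8/3.42 ≈ 2.339181. From m = (1 + c)/(c + rr + e), rearranging gives 1 + c = m·(c + rr + e), so c·(1 − m) = m·(rr + e) − 1.
Hence c = [m·(rr + e) − 1]/(1 − m) = [2.339181 × (0.1849 + 0) − 1] / (1 − 2.339181) ≈ 0.423756.

42.38%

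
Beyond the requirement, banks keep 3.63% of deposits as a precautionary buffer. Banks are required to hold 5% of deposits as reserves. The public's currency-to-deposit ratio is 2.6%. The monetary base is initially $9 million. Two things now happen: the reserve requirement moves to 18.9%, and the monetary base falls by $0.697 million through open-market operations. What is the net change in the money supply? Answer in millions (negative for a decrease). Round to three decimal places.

-48.327 million

Before: m₁ = (1 + 0.026) / (0.05 + 0.0363 + 0.026) ≈ 9.13624, MB₁ = 9, so M₁ = 9.13624 × 9 ≈ 82.2262 million.
After: m₂ = (1 + 0.026) / (0.189 + 0.0363 + 0.026) ≈ 4.08277, MB₂ = 9 − 0.697 = 8.303, so M₂ = 4.08277 × 8.303 ≈ 33.8992 million.
ΔM = M₂ − M₁ = 33.8992 − 82.2262 = -48.327 million.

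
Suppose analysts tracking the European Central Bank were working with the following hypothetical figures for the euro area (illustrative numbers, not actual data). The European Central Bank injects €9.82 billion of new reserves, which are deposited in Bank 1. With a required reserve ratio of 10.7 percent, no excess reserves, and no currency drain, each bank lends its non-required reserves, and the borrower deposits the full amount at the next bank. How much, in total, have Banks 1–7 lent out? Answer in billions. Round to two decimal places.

Bank i lends (1 − rr)^i of the original deposit: Bank 1 lends 9.82·0.8930 ≈ 8.7693, Bank 2 lends 9.82·0.8930² ≈ 7.8309, and so on.
Summing a geometric series: total = 9.82·[0.8930·(1 − 0.8930^7) / (1 − 0.8930)] ≈ 44.8416 billion.

€44.84 billion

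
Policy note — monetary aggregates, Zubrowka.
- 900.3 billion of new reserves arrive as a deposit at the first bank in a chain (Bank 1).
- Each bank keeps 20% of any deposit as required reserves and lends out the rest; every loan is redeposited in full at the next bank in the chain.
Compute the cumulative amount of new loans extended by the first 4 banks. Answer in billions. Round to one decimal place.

2126.1 billion

Bank i lends (1 − rr)^i of the original deposit: Bank 1 lends 900.3·0.8000 = 720.2400, Bank 2 lends 900.3·0.8000² = 576.1920, and so on.
Summing a geometric series: total = 900.3·[0.8000·(1 − 0.8000^4) / (1 − 0.8000)] ≈ 2126.1485 billion.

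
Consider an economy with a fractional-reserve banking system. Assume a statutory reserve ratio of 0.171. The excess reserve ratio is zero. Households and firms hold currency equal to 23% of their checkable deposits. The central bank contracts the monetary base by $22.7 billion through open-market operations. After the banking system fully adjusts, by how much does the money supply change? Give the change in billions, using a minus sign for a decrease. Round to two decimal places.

-69.63 billion

The money multiplier is m = (1 + c) / (rr + c) = (1 + 0.23) / (0.171 + 0.23) ≈ 3.06733.
The sale removes 22.7 billion of base, so ΔM = m × ΔMB = 3.06733 × (−22.7) ≈ -69.6284 billion.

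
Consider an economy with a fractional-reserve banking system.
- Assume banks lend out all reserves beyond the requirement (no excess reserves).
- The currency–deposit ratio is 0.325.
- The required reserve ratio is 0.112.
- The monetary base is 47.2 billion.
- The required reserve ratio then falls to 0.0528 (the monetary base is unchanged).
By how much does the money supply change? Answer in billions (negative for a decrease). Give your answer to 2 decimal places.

22.43 billion

Initially m₁ = (1 + 0.325) / (0.112 + 0.325) ≈ 3.03204, so M₁ = 3.03204 × 47.2 ≈ 143.1123 billion.
After the change m₂ = (1 + 0.325) / (0.0528 + 0.325) ≈ 3.50715, so M₂ = 3.50715 × 47.2 ≈ 165.5375 billion.
ΔM = M₂ − M₁ = 165.5375 − 143.1123 = 22.4252 billion.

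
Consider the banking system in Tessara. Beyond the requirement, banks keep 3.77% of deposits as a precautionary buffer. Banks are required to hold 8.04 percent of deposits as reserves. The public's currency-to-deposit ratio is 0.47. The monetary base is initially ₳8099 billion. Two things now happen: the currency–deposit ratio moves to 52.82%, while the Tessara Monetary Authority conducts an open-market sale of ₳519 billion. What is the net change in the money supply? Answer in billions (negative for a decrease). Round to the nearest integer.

-2321 billion

Before: m₁ = (1 + 0.47) / (0.0804 + 0.0377 + 0.47) ≈ 2.49957, MB₁ = 8099, so M₁ = 2.49957 × 8099 ≈ 20244.0174 billion.
After: m₂ = (1 + 0.5282) / (0.0804 + 0.0377 + 0.5282) ≈ 2.36454, MB₂ = 8099 − 519 = 7580, so M₂ = 2.36454 × 7580 = 17923.2132 billion.
ΔM = M₂ − M₁ = 17923.2132 − 20244.0174 = -2320.8042 billion.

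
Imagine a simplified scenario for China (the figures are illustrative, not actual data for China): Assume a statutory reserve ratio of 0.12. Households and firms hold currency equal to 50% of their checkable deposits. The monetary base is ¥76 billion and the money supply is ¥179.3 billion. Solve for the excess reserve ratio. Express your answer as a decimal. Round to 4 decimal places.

Using m = M/MB = 179.3/76 ≈ 2.359211. Since m = (1 + c)/(c + rr + e), the denominator satisfies c + rr + e = (1 + c)/m = (1 + 0.5) / 2.359211 ≈ 0.635806.
With c = 0.5 and rr = 0.12, the excess reserve ratio is 0.635806 − 0.5 − 0.12 = 0.015806.

0.0158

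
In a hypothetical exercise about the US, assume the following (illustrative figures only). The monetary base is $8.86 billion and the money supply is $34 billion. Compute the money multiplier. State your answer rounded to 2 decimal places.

3.84

The money multiplier is m = M / MB = 34 / 8.86 ≈ 3.83747.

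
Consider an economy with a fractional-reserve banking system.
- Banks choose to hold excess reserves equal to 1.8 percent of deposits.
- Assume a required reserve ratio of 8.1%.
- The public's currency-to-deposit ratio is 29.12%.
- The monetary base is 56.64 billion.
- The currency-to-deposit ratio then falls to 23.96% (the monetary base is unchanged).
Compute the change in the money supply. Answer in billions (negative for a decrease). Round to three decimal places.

19.931 billion

Initially m₁ = (1 + 0.2912) / (0.081 + 0.018 + 0.2912) ≈ 3.309072, so M₁ = 3.309072 × 56.64 ≈ 187.4258 billion.
After the change m₂ = (1 + 0.2396) / (0.081 + 0.018 + 0.2396) ≈ 3.660957, so M₂ = 3.660957 × 56.64 ≈ 207.3566 billion.
ΔM = M₂ − M₁ = 207.3566 − 187.4258 = 19.9308 billion.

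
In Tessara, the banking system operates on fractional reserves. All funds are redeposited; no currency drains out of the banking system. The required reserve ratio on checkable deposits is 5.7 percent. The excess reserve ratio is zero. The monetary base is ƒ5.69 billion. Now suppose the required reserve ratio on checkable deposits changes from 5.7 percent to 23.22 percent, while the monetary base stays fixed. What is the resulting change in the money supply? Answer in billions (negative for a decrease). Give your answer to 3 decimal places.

Initially m₁ = 1 / (0.057) ≈ 17.54386, so M₁ = 17.54386 × 5.69 ≈ 99.8246 billion.
After the change m₂ = 1 / (0.2322) ≈ 4.30663, so M₂ = 4.30663 × 5.69 ≈ 24.5047 billion.
ΔM = M₂ − M₁ = 24.5047 − 99.8246 = -75.3199 billion.

-75.320 billion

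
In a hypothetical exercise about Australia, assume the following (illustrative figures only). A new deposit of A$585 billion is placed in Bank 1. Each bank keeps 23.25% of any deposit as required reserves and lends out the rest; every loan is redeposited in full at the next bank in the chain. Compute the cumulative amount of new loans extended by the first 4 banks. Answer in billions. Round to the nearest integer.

Bank i lends (1 − rr)^i of the original deposit: Bank 1 lends 585·0.7675 = 448.9875, Bank 2 lends 585·0.7675² ≈ 344.5979, and so on.
Summing a geometric series: total = 585·[0.7675·(1 − 0.7675^4) / (1 − 0.7675)] ≈ 1261.0518 billion.

A$1261 billion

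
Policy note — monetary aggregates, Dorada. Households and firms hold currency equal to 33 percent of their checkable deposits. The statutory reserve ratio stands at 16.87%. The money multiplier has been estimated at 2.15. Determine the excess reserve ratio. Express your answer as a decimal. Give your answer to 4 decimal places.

Using m = 2.15. Since m = (1 + c)/(c + rr + e), the denominator satisfies c + rr + e = (1 + c)/m = (1 + 0.33) / 2.15 ≈ 0.618605.
With c = 0.33 and rr = 0.1687, the excess reserve ratio is 0.618605 − 0.33 − 0.1687 = 0.119905.

0.1199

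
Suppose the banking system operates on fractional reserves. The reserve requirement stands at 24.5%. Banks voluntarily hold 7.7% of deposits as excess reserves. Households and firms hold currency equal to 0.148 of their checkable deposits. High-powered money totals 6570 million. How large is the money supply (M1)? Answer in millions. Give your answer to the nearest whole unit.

16048 million

The money multiplier is m = (1 + c) / (rr + e + c) = (1 + 0.148) / (0.245 + 0.077 + 0.148) ≈ 2.44255.
So M = m × MB = 2.44255 × 6570 = 16047.5535 million.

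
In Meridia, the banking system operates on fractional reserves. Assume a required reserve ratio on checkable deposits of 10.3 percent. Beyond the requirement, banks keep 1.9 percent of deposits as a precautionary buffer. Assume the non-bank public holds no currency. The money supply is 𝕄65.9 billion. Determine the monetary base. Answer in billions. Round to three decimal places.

𝕄8.040 billion

The money multiplier is m = 1 / (rr + e) = 1 / (0.103 + 0.019) ≈ 8.196721.
MB = M / m = 65.9 / 8.196721 ≈ 8.0398 billion.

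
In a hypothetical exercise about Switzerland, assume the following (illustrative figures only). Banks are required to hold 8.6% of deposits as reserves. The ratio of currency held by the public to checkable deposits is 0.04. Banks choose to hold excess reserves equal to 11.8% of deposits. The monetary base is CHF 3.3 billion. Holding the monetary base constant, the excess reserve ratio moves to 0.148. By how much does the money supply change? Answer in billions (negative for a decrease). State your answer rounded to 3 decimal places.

Initially m₁ = (1 + 0.04) / (0.086 + 0.118 + 0.04) ≈ 4.26230, so M₁ = 4.26230 × 3.3 ≈ 14.0656 billion.
After the change m₂ = (1 + 0.04) / (0.086 + 0.148 + 0.04) ≈ 3.79562, so M₂ = 3.79562 × 3.3 ≈ 12.5255 billion.
ΔM = M₂ − M₁ = 12.5255 − 14.0656 = -1.5401 billion.

-1.540 billion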